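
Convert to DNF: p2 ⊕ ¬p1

p2 ⊕ ¬p1
≡ (p2 ∧ ¬¬p1) ∨ (¬p2 ∧ ¬p1)   [expand ⊕]
≡ (p2 ∧ p1) ∨ (¬p2 ∧ ¬p1)   [double negation]

(p2 ∧ p1) ∨ (¬p2 ∧ ¬p1)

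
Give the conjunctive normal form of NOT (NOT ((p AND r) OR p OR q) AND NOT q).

p OR q

NOT (NOT ((p AND r) OR p OR q) AND NOT q)
≡ NOT NOT ((p AND r) OR p OR q) OR NOT NOT q
≡ (p AND r) OR p OR q OR NOT NOT q
≡ (p AND r) OR p OR q OR q
≡ (p OR p OR q OR q) AND (r OR p OR q OR q)
≡ p OR q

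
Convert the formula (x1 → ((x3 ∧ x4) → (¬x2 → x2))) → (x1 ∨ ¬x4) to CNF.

x1 ∨ ¬x4

(x1 → ((x3 ∧ x4) → (¬x2 → x2))) → (x1 ∨ ¬x4)
≡ ¬(x1 → ((x3 ∧ x4) → (¬x2 → x2))) ∨ x1 ∨ ¬x4
≡ ¬(¬x1 ∨ ((x3 ∧ x4) → (¬x2 → x2))) ∨ x1 ∨ ¬x4
≡ ¬(¬x1 ∨ ¬(x3 ∧ x4) ∨ (¬x2 → x2)) ∨ x1 ∨ ¬x4
≡ ¬(¬x1 ∨ ¬(x3 ∧ x4) ∨ ¬¬x2 ∨ x2) ∨ x1 ∨ ¬x4
≡ (¬¬x1 ∧ ¬¬(x3 ∧ x4) ∧ ¬¬¬x2 ∧ ¬x2) ∨ x1 ∨ ¬x4
≡ (x1 ∧ ¬¬(x3 ∧ x4) ∧ ¬¬¬x2 ∧ ¬x2) ∨ x1 ∨ ¬x4
≡ (x1 ∧ x3 ∧ x4 ∧ ¬¬¬x2 ∧ ¬x2) ∨ x1 ∨ ¬x4
≡ (x1 ∧ x3 ∧ x4 ∧ ¬x2 ∧ ¬x2) ∨ x1 ∨ ¬x4
≡ (x1 ∨ x1 ∨ ¬x4) ∧ (x3 ∨ x1 ∨ ¬x4) ∧ (x4 ∨ x1 ∨ ¬x4) ∧ (¬x2 ∨ x1 ∨ ¬x4) ∧ (¬x2 ∨ x1 ∨ ¬x4)
≡ x1 ∨ ¬x4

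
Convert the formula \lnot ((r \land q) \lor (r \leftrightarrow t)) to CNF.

\lnot ((r \land q) \lor (r \leftrightarrow t))
≡ \lnot ((r \land q) \lor ((r \to t) \land (t \to r)))   — eliminate \leftrightarrow
≡ \lnot ((r \land q) \lor ((\lnot r \lor t) \land (t \to r)))   — eliminate \to
≡ \lnot ((r \land q) \lor ((\lnot r \lor t) \land (\lnot t \lor r)))   — eliminate \to
≡ \lnot (r \land q) \land \lnot ((\lnot r \lor t) \land (\lnot t \lor r))   — De Morgan
≡ (\lnot r \lor \lnot q) \land \lnot ((\lnot r \lor t) \land (\lnot t \lor r))   — De Morgan
≡ (\lnot r \lor \lnot q) \land (\lnot (\lnot r \lor t) \lor \lnot (\lnot t \lor r))   — De Morgan
≡ (\lnot r \lor \lnot q) \land ((\lnot \lnot r \land \lnot t) \lor \lnot (\lnot t \lor r))   — De Morgan
≡ (\lnot r \lor \lnot q) \land ((r \land \lnot t) \lor \lnot (\lnot t \lor r))   — double negation
≡ (\lnot r \lor \lnot q) \land ((r \land \lnot t) \lor (\lnot \lnot t \land \lnot r))   — De Morgan
≡ (\lnot r \lor \lnot q) \land ((r \land \lnot t) \lor (t \land \lnot r))   — double negation
≡ (\lnot r \lor \lnot q) \land (r \lor t) \land (r \lor \lnot r) \land (\lnot t \lor t) \land (\lnot t \lor \lnot r)   — distribute \lor over \land
≡ (\lnot r \lor \lnot q) \land (r \lor t) \land (\lnot t \lor \lnot r)   — simplify

(\lnot r \lor \lnot q) \land (r \lor t) \land (\lnot t \lor \lnot r)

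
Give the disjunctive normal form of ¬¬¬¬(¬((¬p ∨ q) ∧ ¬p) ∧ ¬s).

p ∧ ¬s

¬¬¬¬(¬((¬p ∨ q) ∧ ¬p) ∧ ¬s)
≡ ¬¬(¬((¬p ∨ q) ∧ ¬p) ∧ ¬s)   — double negation
≡ ¬((¬p ∨ q) ∧ ¬p) ∧ ¬s   — double negation
≡ (¬(¬p ∨ q) ∨ ¬¬p) ∧ ¬s   — De Morgan
≡ ((¬¬p ∧ ¬q) ∨ ¬¬p) ∧ ¬s   — De Morgan
≡ ((p ∧ ¬q) ∨ ¬¬p) ∧ ¬s   — double negation
≡ ((p ∧ ¬q) ∨ p) ∧ ¬s   — double negation
≡ (p ∧ ¬q ∧ ¬s) ∨ (p ∧ ¬s)   — distribute ∧ over ∨
≡ p ∧ ¬s   — simplify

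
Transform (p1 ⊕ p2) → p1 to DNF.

(¬p1 ∧ ¬p2) ∨ p1

(p1 ⊕ p2) → p1
⇔ ¬(p1 ⊕ p2) ∨ p1   (eliminate →)
⇔ ¬((p1 ∧ ¬p2) ∨ (¬p1 ∧ p2)) ∨ p1   (expand ⊕)
⇔ (¬(p1 ∧ ¬p2) ∧ ¬(¬p1 ∧ p2)) ∨ p1   (De Morgan)
⇔ ((¬p1 ∨ ¬¬p2) ∧ ¬(¬p1 ∧ p2)) ∨ p1   (De Morgan)
⇔ ((¬p1 ∨ p2) ∧ ¬(¬p1 ∧ p2)) ∨ p1   (double negation)
⇔ ((¬p1 ∨ p2) ∧ (¬¬p1 ∨ ¬p2)) ∨ p1   (De Morgan)
⇔ ((¬p1 ∨ p2) ∧ (p1 ∨ ¬p2)) ∨ p1   (double negation)
⇔ (¬p1 ∧ p1) ∨ (¬p1 ∧ ¬p2) ∨ (p2 ∧ p1) ∨ (p2 ∧ ¬p2) ∨ p1   (distribute ∧ over ∨)
⇔ (¬p1 ∧ ¬p2) ∨ p1   (simplify)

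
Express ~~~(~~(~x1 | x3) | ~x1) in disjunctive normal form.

~~~(~~(~x1 | x3) | ~x1)
= ~(~~(~x1 | x3) | ~x1)   (double negation)
= ~~~(~x1 | x3) & ~~x1   (De Morgan)
= ~(~x1 | x3) & ~~x1   (double negation)
= ~~x1 & ~x3 & ~~x1   (De Morgan)
= x1 & ~x3 & ~~x1   (double negation)
= x1 & ~x3 & x1   (double negation)
= x1 & ~x3   (simplify)

x1 & ~x3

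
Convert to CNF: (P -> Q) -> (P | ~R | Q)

(P -> Q) -> (P | ~R | Q)
= ~(P -> Q) | P | ~R | Q   — eliminate ->
= ~(~P | Q) | P | ~R | Q   — eliminate ->
= (~~P & ~Q) | P | ~R | Q   — De Morgan
= (P & ~Q) | P | ~R | Q   — double negation
= (P | P | ~R | Q) & (~Q | P | ~R | Q)   — distribute | over &
= P | ~R | Q   — simplify

P | ~R | Q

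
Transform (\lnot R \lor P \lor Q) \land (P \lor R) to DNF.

(\lnot R \lor P \lor Q) \land (P \lor R)
⇔ (\lnot R \land P) \lor (\lnot R \land R) \lor (P \land P) \lor (P \land R) \lor (Q \land P) \lor (Q \land R)   (distribute \land over \lor)
⇔ P \lor (Q \land R)   (simplify)

P \lor (Q \land R)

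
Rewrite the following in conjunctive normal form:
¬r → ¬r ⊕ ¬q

r ∨ q

¬r → ¬r ⊕ ¬q
≡ ¬¬r ∨ (¬r ⊕ ¬q)   (eliminate →)
≡ ¬¬r ∨ (¬r ∨ ¬q) ∧ ¬(¬r ∧ ¬q)   (expand ⊕)
≡ r ∨ (¬r ∨ ¬q) ∧ ¬(¬r ∧ ¬q)   (double negation)
≡ r ∨ (¬r ∨ ¬q) ∧ (¬¬r ∨ ¬¬q)   (De Morgan)
≡ r ∨ (¬r ∨ ¬q) ∧ (r ∨ ¬¬q)   (double negation)
≡ r ∨ (¬r ∨ ¬q) ∧ (r ∨ q)   (double negation)
≡ (r ∨ ¬r ∨ ¬q) ∧ (r ∨ r ∨ q)   (distribute ∨ over ∧)
≡ r ∨ q   (simplify)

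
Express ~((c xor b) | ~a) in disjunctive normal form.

(~c & ~b & a) | (b & c & a)

~((c xor b) | ~a)
≡ ~((c & ~b) | (~c & b) | ~a)
≡ ~(c & ~b) & ~(~c & b) & ~~a
≡ (~c | ~~b) & ~(~c & b) & ~~a
≡ (~c | b) & ~(~c & b) & ~~a
≡ (~c | b) & (~~c | ~b) & ~~a
≡ (~c | b) & (c | ~b) & ~~a
≡ (~c | b) & (c | ~b) & a
≡ (~c & c & a) | (~c & ~b & a) | (b & c & a) | (b & ~b & a)
≡ (~c & ~b & a) | (b & c & a)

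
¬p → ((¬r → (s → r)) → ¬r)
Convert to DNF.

¬p → ((¬r → (s → r)) → ¬r)
⇔ ¬¬p ∨ ((¬r → (s → r)) → ¬r)   [eliminate →]
⇔ ¬¬p ∨ ¬(¬r → (s → r)) ∨ ¬r   [eliminate →]
⇔ ¬¬p ∨ ¬(¬¬r ∨ (s → r)) ∨ ¬r   [eliminate →]
⇔ ¬¬p ∨ ¬(¬¬r ∨ ¬s ∨ r) ∨ ¬r   [eliminate →]
⇔ p ∨ ¬(¬¬r ∨ ¬s ∨ r) ∨ ¬r   [double negation]
⇔ p ∨ (¬¬¬r ∧ ¬¬s ∧ ¬r) ∨ ¬r   [De Morgan]
⇔ p ∨ (¬r ∧ ¬¬s ∧ ¬r) ∨ ¬r   [double negation]
⇔ p ∨ (¬r ∧ s ∧ ¬r) ∨ ¬r   [double negation]
⇔ p ∨ ¬r   [simplify]

p ∨ ¬r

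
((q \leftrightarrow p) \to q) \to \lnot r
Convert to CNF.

(\lnot p \lor q \lor \lnot r) \land (\lnot q \lor \lnot r)

((q \leftrightarrow p) \to q) \to \lnot r
⇔ \lnot ((q \leftrightarrow p) \to q) \lor \lnot r   [eliminate \to]
⇔ \lnot (\lnot (q \leftrightarrow p) \lor q) \lor \lnot r   [eliminate \to]
⇔ \lnot (\lnot ((q \to p) \land (p \to q)) \lor q) \lor \lnot r   [eliminate \leftrightarrow]
⇔ \lnot (\lnot ((\lnot q \lor p) \land (p \to q)) \lor q) \lor \lnot r   [eliminate \to]
⇔ \lnot (\lnot ((\lnot q \lor p) \land (\lnot p \lor q)) \lor q) \lor \lnot r   [eliminate \to]
⇔ (\lnot \lnot ((\lnot q \lor p) \land (\lnot p \lor q)) \land \lnot q) \lor \lnot r   [De Morgan]
⇔ ((\lnot q \lor p) \land (\lnot p \lor q) \land \lnot q) \lor \lnot r   [double negation]
⇔ (\lnot q \lor p \lor \lnot r) \land (\lnot p \lor q \lor \lnot r) \land (\lnot q \lor \lnot r)   [distribute \lor over \land]
⇔ (\lnot p \lor q \lor \lnot r) \land (\lnot q \lor \lnot r)   [simplify]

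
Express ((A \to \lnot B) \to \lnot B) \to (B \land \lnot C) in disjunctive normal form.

(\lnot A \land B) \lor (B \land \lnot C)

((A \to \lnot B) \to \lnot B) \to (B \land \lnot C)
= \lnot ((A \to \lnot B) \to \lnot B) \lor (B \land \lnot C)   — eliminate \to
= \lnot (\lnot (A \to \lnot B) \lor \lnot B) \lor (B \land \lnot C)   — eliminate \to
= \lnot (\lnot (\lnot A \lor \lnot B) \lor \lnot B) \lor (B \land \lnot C)   — eliminate \to
= (\lnot \lnot (\lnot A \lor \lnot B) \land \lnot \lnot B) \lor (B \land \lnot C)   — De Morgan
= ((\lnot A \lor \lnot B) \land \lnot \lnot B) \lor (B \land \lnot C)   — double negation
= ((\lnot A \lor \lnot B) \land B) \lor (B \land \lnot C)   — double negation
= (\lnot A \land B) \lor (\lnot B \land B) \lor (B \land \lnot C)   — distribute \land over \lor
= (\lnot A \land B) \lor (B \land \lnot C)   — simplify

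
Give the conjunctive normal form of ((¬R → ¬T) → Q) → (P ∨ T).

((¬R → ¬T) → Q) → (P ∨ T)
≡ ¬((¬R → ¬T) → Q) ∨ P ∨ T   (eliminate →)
≡ ¬(¬(¬R → ¬T) ∨ Q) ∨ P ∨ T   (eliminate →)
≡ ¬(¬(¬¬R ∨ ¬T) ∨ Q) ∨ P ∨ T   (eliminate →)
≡ (¬¬(¬¬R ∨ ¬T) ∧ ¬Q) ∨ P ∨ T   (De Morgan)
≡ ((¬¬R ∨ ¬T) ∧ ¬Q) ∨ P ∨ T   (double negation)
≡ ((R ∨ ¬T) ∧ ¬Q) ∨ P ∨ T   (double negation)
≡ (R ∨ ¬T ∨ P ∨ T) ∧ (¬Q ∨ P ∨ T)   (distribute ∨ over ∧)
≡ ¬Q ∨ P ∨ T   (simplify)

¬Q ∨ P ∨ T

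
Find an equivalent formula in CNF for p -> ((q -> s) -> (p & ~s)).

p -> ((q -> s) -> (p & ~s))
≡ ~p | ((q -> s) -> (p & ~s))   [eliminate ->]
≡ ~p | ~(q -> s) | (p & ~s)   [eliminate ->]
≡ ~p | ~(~q | s) | (p & ~s)   [eliminate ->]
≡ ~p | (~~q & ~s) | (p & ~s)   [De Morgan]
≡ ~p | (q & ~s) | (p & ~s)   [double negation]
≡ (~p | q | p) & (~p | q | ~s) & (~p | ~s | p) & (~p | ~s | ~s)   [distribute | over &]
≡ ~p | ~s   [simplify]

~p | ~s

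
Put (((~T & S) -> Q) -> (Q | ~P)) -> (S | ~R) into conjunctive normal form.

(((~T & S) -> Q) -> (Q | ~P)) -> (S | ~R)
≡ ~(((~T & S) -> Q) -> (Q | ~P)) | S | ~R   (eliminate ->)
≡ ~(~((~T & S) -> Q) | Q | ~P) | S | ~R   (eliminate ->)
≡ ~(~(~(~T & S) | Q) | Q | ~P) | S | ~R   (eliminate ->)
≡ (~~(~(~T & S) | Q) & ~Q & ~~P) | S | ~R   (De Morgan)
≡ ((~(~T & S) | Q) & ~Q & ~~P) | S | ~R   (double negation)
≡ ((~~T | ~S | Q) & ~Q & ~~P) | S | ~R   (De Morgan)
≡ ((T | ~S | Q) & ~Q & ~~P) | S | ~R   (double negation)
≡ ((T | ~S | Q) & ~Q & P) | S | ~R   (double negation)
≡ (T | ~S | Q | S | ~R) & (~Q | S | ~R) & (P | S | ~R)   (distribute | over &)
≡ (~Q | S | ~R) & (P | S | ~R)   (simplify)

(~Q | S | ~R) & (P | S | ~R)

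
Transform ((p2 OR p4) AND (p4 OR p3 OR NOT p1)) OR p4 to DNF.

(p2 AND p3) OR (p2 AND NOT p1) OR p4

((p2 OR p4) AND (p4 OR p3 OR NOT p1)) OR p4
= (p2 AND p4) OR (p2 AND p3) OR (p2 AND NOT p1) OR (p4 AND p4) OR (p4 AND p3) OR (p4 AND NOT p1) OR p4
= (p2 AND p3) OR (p2 AND NOT p1) OR p4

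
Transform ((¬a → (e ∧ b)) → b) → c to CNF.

(a ∨ e ∨ c) ∧ (a ∨ b ∨ c) ∧ (¬b ∨ c)

((¬a → (e ∧ b)) → b) → c
= ¬((¬a → (e ∧ b)) → b) ∨ c
= ¬(¬(¬a → (e ∧ b)) ∨ b) ∨ c
= ¬(¬(¬¬a ∨ (e ∧ b)) ∨ b) ∨ c
= (¬¬(¬¬a ∨ (e ∧ b)) ∧ ¬b) ∨ c
= ((¬¬a ∨ (e ∧ b)) ∧ ¬b) ∨ c
= ((a ∨ (e ∧ b)) ∧ ¬b) ∨ c
= (a ∨ e ∨ c) ∧ (a ∨ b ∨ c) ∧ (¬b ∨ c)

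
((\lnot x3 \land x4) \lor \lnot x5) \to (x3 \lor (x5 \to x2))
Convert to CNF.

((\lnot x3 \land x4) \lor \lnot x5) \to (x3 \lor (x5 \to x2))
⇔ \lnot ((\lnot x3 \land x4) \lor \lnot x5) \lor x3 \lor (x5 \to x2)   — eliminate \to
⇔ \lnot ((\lnot x3 \land x4) \lor \lnot x5) \lor x3 \lor \lnot x5 \lor x2   — eliminate \to
⇔ (\lnot (\lnot x3 \land x4) \land \lnot \lnot x5) \lor x3 \lor \lnot x5 \lor x2   — De Morgan
⇔ ((\lnot \lnot x3 \lor \lnot x4) \land \lnot \lnot x5) \lor x3 \lor \lnot x5 \lor x2   — De Morgan
⇔ ((x3 \lor \lnot x4) \land \lnot \lnot x5) \lor x3 \lor \lnot x5 \lor x2   — double negation
⇔ ((x3 \lor \lnot x4) \land x5) \lor x3 \lor \lnot x5 \lor x2   — double negation
⇔ (x3 \lor \lnot x4 \lor x3 \lor \lnot x5 \lor x2) \land (x5 \lor x3 \lor \lnot x5 \lor x2)   — distribute \lor over \land
⇔ x3 \lor \lnot x4 \lor \lnot x5 \lor x2   — simplify

x3 \lor \lnot x4 \lor \lnot x5 \lor x2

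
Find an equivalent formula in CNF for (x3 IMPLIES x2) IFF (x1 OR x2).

(x3 OR x1 OR x2) AND (NOT x1 OR NOT x3 OR x2)

(x3 IMPLIES x2) IFF (x1 OR x2)
= ((x3 IMPLIES x2) IMPLIES (x1 OR x2)) AND ((x1 OR x2) IMPLIES (x3 IMPLIES x2))   [eliminate IFF]
= (NOT (x3 IMPLIES x2) OR x1 OR x2) AND ((x1 OR x2) IMPLIES (x3 IMPLIES x2))   [eliminate IMPLIES]
= (NOT (NOT x3 OR x2) OR x1 OR x2) AND ((x1 OR x2) IMPLIES (x3 IMPLIES x2))   [eliminate IMPLIES]
= (NOT (NOT x3 OR x2) OR x1 OR x2) AND (NOT (x1 OR x2) OR (x3 IMPLIES x2))   [eliminate IMPLIES]
= (NOT (NOT x3 OR x2) OR x1 OR x2) AND (NOT (x1 OR x2) OR NOT x3 OR x2)   [eliminate IMPLIES]
= ((NOT NOT x3 AND NOT x2) OR x1 OR x2) AND (NOT (x1 OR x2) OR NOT x3 OR x2)   [De Morgan]
= ((x3 AND NOT x2) OR x1 OR x2) AND (NOT (x1 OR x2) OR NOT x3 OR x2)   [double negation]
= ((x3 AND NOT x2) OR x1 OR x2) AND ((NOT x1 AND NOT x2) OR NOT x3 OR x2)   [De Morgan]
= (x3 OR x1 OR x2) AND (NOT x2 OR x1 OR x2) AND (NOT x1 OR NOT x3 OR x2) AND (NOT x2 OR NOT x3 OR x2)   [distribute OR over AND]
= (x3 OR x1 OR x2) AND (NOT x1 OR NOT x3 OR x2)   [simplify]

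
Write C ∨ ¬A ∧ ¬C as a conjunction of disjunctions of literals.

C ∨ ¬A

C ∨ ¬A ∧ ¬C
⇔ (C ∨ ¬A) ∧ (C ∨ ¬C)
⇔ C ∨ ¬A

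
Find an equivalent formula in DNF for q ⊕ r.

(q ∧ ¬r) ∨ (¬q ∧ r)

q ⊕ r
≡ (q ∧ ¬r) ∨ (¬q ∧ r)   [expand ⊕]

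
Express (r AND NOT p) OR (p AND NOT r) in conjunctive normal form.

(r OR p) AND (NOT p OR NOT r)

(r AND NOT p) OR (p AND NOT r)
≡ (r OR p) AND (r OR NOT r) AND (NOT p OR p) AND (NOT p OR NOT r)   [distribute OR over AND]
≡ (r OR p) AND (NOT p OR NOT r)   [simplify]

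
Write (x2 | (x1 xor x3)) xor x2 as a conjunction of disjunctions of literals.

(x2 | x1 | x3) & (x2 | ~x1 | ~x3) & ~x2

(x2 | (x1 xor x3)) xor x2
⇔ (x2 | (x1 xor x3) | x2) & ~((x2 | (x1 xor x3)) & x2)   [expand xor]
⇔ (x2 | ((x1 | x3) & ~(x1 & x3)) | x2) & ~((x2 | (x1 xor x3)) & x2)   [expand xor]
⇔ (x2 | ((x1 | x3) & ~(x1 & x3)) | x2) & ~((x2 | ((x1 | x3) & ~(x1 & x3))) & x2)   [expand xor]
⇔ (x2 | ((x1 | x3) & (~x1 | ~x3)) | x2) & ~((x2 | ((x1 | x3) & ~(x1 & x3))) & x2)   [De Morgan]
⇔ (x2 | ((x1 | x3) & (~x1 | ~x3)) | x2) & (~(x2 | ((x1 | x3) & ~(x1 & x3))) | ~x2)   [De Morgan]
⇔ (x2 | ((x1 | x3) & (~x1 | ~x3)) | x2) & ((~x2 & ~((x1 | x3) & ~(x1 & x3))) | ~x2)   [De Morgan]
⇔ (x2 | ((x1 | x3) & (~x1 | ~x3)) | x2) & ((~x2 & (~(x1 | x3) | ~~(x1 & x3))) | ~x2)   [De Morgan]
⇔ (x2 | ((x1 | x3) & (~x1 | ~x3)) | x2) & ((~x2 & ((~x1 & ~x3) | ~~(x1 & x3))) | ~x2)   [De Morgan]
⇔ (x2 | ((x1 | x3) & (~x1 | ~x3)) | x2) & ((~x2 & ((~x1 & ~x3) | (x1 & x3))) | ~x2)   [double negation]
⇔ (x2 | x1 | x3 | x2) & (x2 | ~x1 | ~x3 | x2) & (~x2 | ~x2) & (~x1 | x1 | ~x2) & (~x1 | x3 | ~x2) & (~x3 | x1 | ~x2) & (~x3 | x3 | ~x2)   [distribute | over &]
⇔ (x2 | x1 | x3) & (x2 | ~x1 | ~x3) & ~x2   [simplify]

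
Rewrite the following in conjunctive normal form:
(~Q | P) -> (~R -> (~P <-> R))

(~Q | P) -> (~R -> (~P <-> R))
≡ ~(~Q | P) | (~R -> (~P <-> R))   [eliminate ->]
≡ ~(~Q | P) | ~~R | (~P <-> R)   [eliminate ->]
≡ ~(~Q | P) | ~~R | ((~P -> R) & (R -> ~P))   [eliminate <->]
≡ ~(~Q | P) | ~~R | ((~~P | R) & (R -> ~P))   [eliminate ->]
≡ ~(~Q | P) | ~~R | ((~~P | R) & (~R | ~P))   [eliminate ->]
≡ (~~Q & ~P) | ~~R | ((~~P | R) & (~R | ~P))   [De Morgan]
≡ (Q & ~P) | ~~R | ((~~P | R) & (~R | ~P))   [double negation]
≡ (Q & ~P) | R | ((~~P | R) & (~R | ~P))   [double negation]
≡ (Q & ~P) | R | ((P | R) & (~R | ~P))   [double negation]
≡ (Q | R | P | R) & (Q | R | ~R | ~P) & (~P | R | P | R) & (~P | R | ~R | ~P)   [distribute | over &]
≡ Q | R | P   [simplify]

Q | R | P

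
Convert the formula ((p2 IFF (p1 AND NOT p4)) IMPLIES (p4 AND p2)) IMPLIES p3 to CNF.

(NOT p2 OR p1 OR p3) AND (NOT p2 OR NOT p4 OR p3) AND (NOT p1 OR p4 OR p2 OR p3)

((p2 IFF (p1 AND NOT p4)) IMPLIES (p4 AND p2)) IMPLIES p3
≡ NOT ((p2 IFF (p1 AND NOT p4)) IMPLIES (p4 AND p2)) OR p3   (eliminate IMPLIES)
≡ NOT (NOT (p2 IFF (p1 AND NOT p4)) OR (p4 AND p2)) OR p3   (eliminate IMPLIES)
≡ NOT (NOT ((p2 IMPLIES (p1 AND NOT p4)) AND ((p1 AND NOT p4) IMPLIES p2)) OR (p4 AND p2)) OR p3   (eliminate IFF)
≡ NOT (NOT ((NOT p2 OR (p1 AND NOT p4)) AND ((p1 AND NOT p4) IMPLIES p2)) OR (p4 AND p2)) OR p3   (eliminate IMPLIES)
≡ NOT (NOT ((NOT p2 OR (p1 AND NOT p4)) AND (NOT (p1 AND NOT p4) OR p2)) OR (p4 AND p2)) OR p3   (eliminate IMPLIES)
≡ (NOT NOT ((NOT p2 OR (p1 AND NOT p4)) AND (NOT (p1 AND NOT p4) OR p2)) AND NOT (p4 AND p2)) OR p3   (De Morgan)
≡ ((NOT p2 OR (p1 AND NOT p4)) AND (NOT (p1 AND NOT p4) OR p2) AND NOT (p4 AND p2)) OR p3   (double negation)
≡ ((NOT p2 OR (p1 AND NOT p4)) AND (NOT p1 OR NOT NOT p4 OR p2) AND NOT (p4 AND p2)) OR p3   (De Morgan)
≡ ((NOT p2 OR (p1 AND NOT p4)) AND (NOT p1 OR p4 OR p2) AND NOT (p4 AND p2)) OR p3   (double negation)
≡ ((NOT p2 OR (p1 AND NOT p4)) AND (NOT p1 OR p4 OR p2) AND (NOT p4 OR NOT p2)) OR p3   (De Morgan)
≡ (NOT p2 OR p1 OR p3) AND (NOT p2 OR NOT p4 OR p3) AND (NOT p1 OR p4 OR p2 OR p3) AND (NOT p4 OR NOT p2 OR p3)   (distribute OR over AND)
≡ (NOT p2 OR p1 OR p3) AND (NOT p2 OR NOT p4 OR p3) AND (NOT p1 OR p4 OR p2 OR p3)   (simplify)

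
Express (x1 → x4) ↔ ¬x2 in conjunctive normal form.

(x1 → x4) ↔ ¬x2
≡ ((x1 → x4) → ¬x2) ∧ (¬x2 → (x1 → x4))   [eliminate ↔]
≡ (¬(x1 → x4) ∨ ¬x2) ∧ (¬x2 → (x1 → x4))   [eliminate →]
≡ (¬(¬x1 ∨ x4) ∨ ¬x2) ∧ (¬x2 → (x1 → x4))   [eliminate →]
≡ (¬(¬x1 ∨ x4) ∨ ¬x2) ∧ (¬¬x2 ∨ (x1 → x4))   [eliminate →]
≡ (¬(¬x1 ∨ x4) ∨ ¬x2) ∧ (¬¬x2 ∨ ¬x1 ∨ x4)   [eliminate →]
≡ ((¬¬x1 ∧ ¬x4) ∨ ¬x2) ∧ (¬¬x2 ∨ ¬x1 ∨ x4)   [De Morgan]
≡ ((x1 ∧ ¬x4) ∨ ¬x2) ∧ (¬¬x2 ∨ ¬x1 ∨ x4)   [double negation]
≡ ((x1 ∧ ¬x4) ∨ ¬x2) ∧ (x2 ∨ ¬x1 ∨ x4)   [double negation]
≡ (x1 ∨ ¬x2) ∧ (¬x4 ∨ ¬x2) ∧ (x2 ∨ ¬x1 ∨ x4)   [distribute ∨ over ∧]

(x1 ∨ ¬x2) ∧ (¬x4 ∨ ¬x2) ∧ (x2 ∨ ¬x1 ∨ x4)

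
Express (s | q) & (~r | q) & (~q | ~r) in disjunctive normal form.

(s & ~r) | (q & ~r)

(s | q) & (~r | q) & (~q | ~r)
≡ (s & ~r & ~q) | (s & ~r & ~r) | (s & q & ~q) | (s & q & ~r) | (q & ~r & ~q) | (q & ~r & ~r) | (q & q & ~q) | (q & q & ~r)
≡ (s & ~r) | (q & ~r)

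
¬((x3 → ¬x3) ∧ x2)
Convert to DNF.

x3 ∨ ¬x2

¬((x3 → ¬x3) ∧ x2)
≡ ¬((¬x3 ∨ ¬x3) ∧ x2)   [eliminate →]
≡ ¬(¬x3 ∨ ¬x3) ∨ ¬x2   [De Morgan]
≡ (¬¬x3 ∧ ¬¬x3) ∨ ¬x2   [De Morgan]
≡ (x3 ∧ ¬¬x3) ∨ ¬x2   [double negation]
≡ (x3 ∧ x3) ∨ ¬x2   [double negation]
≡ x3 ∨ ¬x2   [simplify]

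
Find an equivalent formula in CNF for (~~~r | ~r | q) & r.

(~~~r | ~r | q) & r
= (~r | ~r | q) & r   (double negation)
= (~r | q) & r   (simplify)

(~r | q) & r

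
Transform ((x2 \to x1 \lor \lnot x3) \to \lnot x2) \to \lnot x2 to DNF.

x1 \land x2 \lor \lnot x3 \land x2 \lor \lnot x2

((x2 \to x1 \lor \lnot x3) \to \lnot x2) \to \lnot x2
= \lnot ((x2 \to x1 \lor \lnot x3) \to \lnot x2) \lor \lnot x2   [eliminate \to]
= \lnot (\lnot (x2 \to x1 \lor \lnot x3) \lor \lnot x2) \lor \lnot x2   [eliminate \to]
= \lnot (\lnot (\lnot x2 \lor x1 \lor \lnot x3) \lor \lnot x2) \lor \lnot x2   [eliminate \to]
= \lnot \lnot (\lnot x2 \lor x1 \lor \lnot x3) \land \lnot \lnot x2 \lor \lnot x2   [De Morgan]
= (\lnot x2 \lor x1 \lor \lnot x3) \land \lnot \lnot x2 \lor \lnot x2   [double negation]
= (\lnot x2 \lor x1 \lor \lnot x3) \land x2 \lor \lnot x2   [double negation]
= \lnot x2 \land x2 \lor x1 \land x2 \lor \lnot x3 \land x2 \lor \lnot x2   [distribute \land over \lor]
= x1 \land x2 \lor \lnot x3 \land x2 \lor \lnot x2   [simplify]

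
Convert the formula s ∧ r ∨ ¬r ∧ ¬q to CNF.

(s ∨ ¬r) ∧ (s ∨ ¬q) ∧ (r ∨ ¬q)

s ∧ r ∨ ¬r ∧ ¬q
≡ (s ∨ ¬r) ∧ (s ∨ ¬q) ∧ (r ∨ ¬r) ∧ (r ∨ ¬q)   [distribute ∨ over ∧]
≡ (s ∨ ¬r) ∧ (s ∨ ¬q) ∧ (r ∨ ¬q)   [simplify]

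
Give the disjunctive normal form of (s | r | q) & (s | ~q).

s | (r & ~q)

(s | r | q) & (s | ~q)
⇔ (s & s) | (s & ~q) | (r & s) | (r & ~q) | (q & s) | (q & ~q)   [distribute & over |]
⇔ s | (r & ~q)   [simplify]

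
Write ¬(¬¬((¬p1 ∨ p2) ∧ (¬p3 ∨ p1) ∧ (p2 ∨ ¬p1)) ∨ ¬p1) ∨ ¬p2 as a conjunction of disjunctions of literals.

¬(¬¬((¬p1 ∨ p2) ∧ (¬p3 ∨ p1) ∧ (p2 ∨ ¬p1)) ∨ ¬p1) ∨ ¬p2
⇔ (¬¬¬((¬p1 ∨ p2) ∧ (¬p3 ∨ p1) ∧ (p2 ∨ ¬p1)) ∧ ¬¬p1) ∨ ¬p2   (De Morgan)
⇔ (¬((¬p1 ∨ p2) ∧ (¬p3 ∨ p1) ∧ (p2 ∨ ¬p1)) ∧ ¬¬p1) ∨ ¬p2   (double negation)
⇔ ((¬(¬p1 ∨ p2) ∨ ¬(¬p3 ∨ p1) ∨ ¬(p2 ∨ ¬p1)) ∧ ¬¬p1) ∨ ¬p2   (De Morgan)
⇔ (((¬¬p1 ∧ ¬p2) ∨ ¬(¬p3 ∨ p1) ∨ ¬(p2 ∨ ¬p1)) ∧ ¬¬p1) ∨ ¬p2   (De Morgan)
⇔ (((p1 ∧ ¬p2) ∨ ¬(¬p3 ∨ p1) ∨ ¬(p2 ∨ ¬p1)) ∧ ¬¬p1) ∨ ¬p2   (double negation)
⇔ (((p1 ∧ ¬p2) ∨ (¬¬p3 ∧ ¬p1) ∨ ¬(p2 ∨ ¬p1)) ∧ ¬¬p1) ∨ ¬p2   (De Morgan)
⇔ (((p1 ∧ ¬p2) ∨ (p3 ∧ ¬p1) ∨ ¬(p2 ∨ ¬p1)) ∧ ¬¬p1) ∨ ¬p2   (double negation)
⇔ (((p1 ∧ ¬p2) ∨ (p3 ∧ ¬p1) ∨ (¬p2 ∧ ¬¬p1)) ∧ ¬¬p1) ∨ ¬p2   (De Morgan)
⇔ (((p1 ∧ ¬p2) ∨ (p3 ∧ ¬p1) ∨ (¬p2 ∧ p1)) ∧ ¬¬p1) ∨ ¬p2   (double negation)
⇔ (((p1 ∧ ¬p2) ∨ (p3 ∧ ¬p1) ∨ (¬p2 ∧ p1)) ∧ p1) ∨ ¬p2   (double negation)
⇔ (p1 ∨ p3 ∨ ¬p2 ∨ ¬p2) ∧ (p1 ∨ p3 ∨ p1 ∨ ¬p2) ∧ (p1 ∨ ¬p1 ∨ ¬p2 ∨ ¬p2) ∧ (p1 ∨ ¬p1 ∨ p1 ∨ ¬p2) ∧ (¬p2 ∨ p3 ∨ ¬p2 ∨ ¬p2) ∧ (¬p2 ∨ p3 ∨ p1 ∨ ¬p2) ∧ (¬p2 ∨ ¬p1 ∨ ¬p2 ∨ ¬p2) ∧ (¬p2 ∨ ¬p1 ∨ p1 ∨ ¬p2) ∧ (p1 ∨ ¬p2)   (distribute ∨ over ∧)
⇔ (¬p2 ∨ p3) ∧ (¬p2 ∨ ¬p1) ∧ (p1 ∨ ¬p2)   (simplify)

(¬p2 ∨ p3) ∧ (¬p2 ∨ ¬p1) ∧ (p1 ∨ ¬p2)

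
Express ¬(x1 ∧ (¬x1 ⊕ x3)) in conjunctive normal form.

¬(x1 ∧ (¬x1 ⊕ x3))
⇔ ¬(x1 ∧ (¬x1 ∨ x3) ∧ ¬(¬x1 ∧ x3))   [expand ⊕]
⇔ ¬x1 ∨ ¬(¬x1 ∨ x3) ∨ ¬¬(¬x1 ∧ x3)   [De Morgan]
⇔ ¬x1 ∨ (¬¬x1 ∧ ¬x3) ∨ ¬¬(¬x1 ∧ x3)   [De Morgan]
⇔ ¬x1 ∨ (x1 ∧ ¬x3) ∨ ¬¬(¬x1 ∧ x3)   [double negation]
⇔ ¬x1 ∨ (x1 ∧ ¬x3) ∨ (¬x1 ∧ x3)   [double negation]
⇔ (¬x1 ∨ x1 ∨ ¬x1) ∧ (¬x1 ∨ x1 ∨ x3) ∧ (¬x1 ∨ ¬x3 ∨ ¬x1) ∧ (¬x1 ∨ ¬x3 ∨ x3)   [distribute ∨ over ∧]
⇔ ¬x1 ∨ ¬x3   [simplify]

¬x1 ∨ ¬x3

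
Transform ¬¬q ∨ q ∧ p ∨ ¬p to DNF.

¬¬q ∨ q ∧ p ∨ ¬p
≡ q ∨ q ∧ p ∨ ¬p   [double negation]
≡ q ∨ ¬p   [simplify]

q ∨ ¬p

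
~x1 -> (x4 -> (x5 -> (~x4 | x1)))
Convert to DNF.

~x1 -> (x4 -> (x5 -> (~x4 | x1)))
= ~~x1 | (x4 -> (x5 -> (~x4 | x1)))   (eliminate ->)
= ~~x1 | ~x4 | (x5 -> (~x4 | x1))   (eliminate ->)
= ~~x1 | ~x4 | ~x5 | ~x4 | x1   (eliminate ->)
= x1 | ~x4 | ~x5 | ~x4 | x1   (double negation)
= x1 | ~x4 | ~x5   (simplify)

x1 | ~x4 | ~x5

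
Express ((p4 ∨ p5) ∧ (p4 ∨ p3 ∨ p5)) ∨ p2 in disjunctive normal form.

p4 ∨ p5 ∨ p2

((p4 ∨ p5) ∧ (p4 ∨ p3 ∨ p5)) ∨ p2
⇔ (p4 ∧ p4) ∨ (p4 ∧ p3) ∨ (p4 ∧ p5) ∨ (p5 ∧ p4) ∨ (p5 ∧ p3) ∨ (p5 ∧ p5) ∨ p2   [distribute ∧ over ∨]
⇔ p4 ∨ p5 ∨ p2   [simplify]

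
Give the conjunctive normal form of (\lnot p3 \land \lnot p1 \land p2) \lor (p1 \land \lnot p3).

(\lnot p3 \land \lnot p1 \land p2) \lor (p1 \land \lnot p3)
⇔ (\lnot p3 \lor p1) \land (\lnot p3 \lor \lnot p3) \land (\lnot p1 \lor p1) \land (\lnot p1 \lor \lnot p3) \land (p2 \lor p1) \land (p2 \lor \lnot p3)   [distribute \lor over \land]
⇔ \lnot p3 \land (p2 \lor p1)   [simplify]

\lnot p3 \land (p2 \lor p1)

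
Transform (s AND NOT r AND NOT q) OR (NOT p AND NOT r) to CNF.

(s OR NOT p) AND NOT r AND (NOT q OR NOT p)

(s AND NOT r AND NOT q) OR (NOT p AND NOT r)
≡ (s OR NOT p) AND (s OR NOT r) AND (NOT r OR NOT p) AND (NOT r OR NOT r) AND (NOT q OR NOT p) AND (NOT q OR NOT r)   [distribute OR over AND]
≡ (s OR NOT p) AND NOT r AND (NOT q OR NOT p)   [simplify]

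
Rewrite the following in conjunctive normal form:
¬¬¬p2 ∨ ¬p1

¬¬¬p2 ∨ ¬p1
≡ ¬p2 ∨ ¬p1   [double negation]

¬p2 ∨ ¬p1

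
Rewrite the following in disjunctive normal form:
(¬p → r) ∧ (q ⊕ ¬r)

(p ∧ ¬q ∧ ¬r) ∨ (r ∧ q)

(¬p → r) ∧ (q ⊕ ¬r)
⇔ (¬¬p ∨ r) ∧ (q ⊕ ¬r)   [eliminate →]
⇔ (¬¬p ∨ r) ∧ ((q ∧ ¬¬r) ∨ (¬q ∧ ¬r))   [expand ⊕]
⇔ (p ∨ r) ∧ ((q ∧ ¬¬r) ∨ (¬q ∧ ¬r))   [double negation]
⇔ (p ∨ r) ∧ ((q ∧ r) ∨ (¬q ∧ ¬r))   [double negation]
⇔ (p ∧ q ∧ r) ∨ (p ∧ ¬q ∧ ¬r) ∨ (r ∧ q ∧ r) ∨ (r ∧ ¬q ∧ ¬r)   [distribute ∧ over ∨]
⇔ (p ∧ ¬q ∧ ¬r) ∨ (r ∧ q)   [simplify]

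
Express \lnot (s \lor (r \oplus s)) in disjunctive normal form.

\lnot (s \lor (r \oplus s))
= \lnot (s \lor (r \land \lnot s) \lor (\lnot r \land s))   [expand \oplus]
= \lnot s \land \lnot (r \land \lnot s) \land \lnot (\lnot r \land s)   [De Morgan]
= \lnot s \land (\lnot r \lor \lnot \lnot s) \land \lnot (\lnot r \land s)   [De Morgan]
= \lnot s \land (\lnot r \lor s) \land \lnot (\lnot r \land s)   [double negation]
= \lnot s \land (\lnot r \lor s) \land (\lnot \lnot r \lor \lnot s)   [De Morgan]
= \lnot s \land (\lnot r \lor s) \land (r \lor \lnot s)   [double negation]
= (\lnot s \land \lnot r \land r) \lor (\lnot s \land \lnot r \land \lnot s) \lor (\lnot s \land s \land r) \lor (\lnot s \land s \land \lnot s)   [distribute \land over \lor]
= \lnot s \land \lnot r   [simplify]

\lnot s \land \lnot r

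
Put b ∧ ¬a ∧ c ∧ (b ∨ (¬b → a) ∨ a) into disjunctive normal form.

b ∧ ¬a ∧ c ∧ (b ∨ (¬b → a) ∨ a)
⇔ b ∧ ¬a ∧ c ∧ (b ∨ ¬¬b ∨ a ∨ a)   [eliminate →]
⇔ b ∧ ¬a ∧ c ∧ (b ∨ b ∨ a ∨ a)   [double negation]
⇔ (b ∧ ¬a ∧ c ∧ b) ∨ (b ∧ ¬a ∧ c ∧ b) ∨ (b ∧ ¬a ∧ c ∧ a) ∨ (b ∧ ¬a ∧ c ∧ a)   [distribute ∧ over ∨]
⇔ b ∧ ¬a ∧ c   [simplify]

b ∧ ¬a ∧ c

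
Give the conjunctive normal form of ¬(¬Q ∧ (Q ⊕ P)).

¬(¬Q ∧ (Q ⊕ P))
≡ ¬(¬Q ∧ (Q ∨ P) ∧ ¬(Q ∧ P))
≡ ¬¬Q ∨ ¬(Q ∨ P) ∨ ¬¬(Q ∧ P)
≡ Q ∨ ¬(Q ∨ P) ∨ ¬¬(Q ∧ P)
≡ Q ∨ (¬Q ∧ ¬P) ∨ ¬¬(Q ∧ P)
≡ Q ∨ (¬Q ∧ ¬P) ∨ (Q ∧ P)
≡ (Q ∨ ¬Q ∨ Q) ∧ (Q ∨ ¬Q ∨ P) ∧ (Q ∨ ¬P ∨ Q) ∧ (Q ∨ ¬P ∨ P)
≡ Q ∨ ¬P

Q ∨ ¬P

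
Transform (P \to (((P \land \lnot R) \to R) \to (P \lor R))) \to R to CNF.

(P \lor R) \land (\lnot P \lor R)

(P \to (((P \land \lnot R) \to R) \to (P \lor R))) \to R
= \lnot (P \to (((P \land \lnot R) \to R) \to (P \lor R))) \lor R   [eliminate \to]
= \lnot (\lnot P \lor (((P \land \lnot R) \to R) \to (P \lor R))) \lor R   [eliminate \to]
= \lnot (\lnot P \lor \lnot ((P \land \lnot R) \to R) \lor P \lor R) \lor R   [eliminate \to]
= \lnot (\lnot P \lor \lnot (\lnot (P \land \lnot R) \lor R) \lor P \lor R) \lor R   [eliminate \to]
= (\lnot \lnot P \land \lnot \lnot (\lnot (P \land \lnot R) \lor R) \land \lnot P \land \lnot R) \lor R   [De Morgan]
= (P \land \lnot \lnot (\lnot (P \land \lnot R) \lor R) \land \lnot P \land \lnot R) \lor R   [double negation]
= (P \land (\lnot (P \land \lnot R) \lor R) \land \lnot P \land \lnot R) \lor R   [double negation]
= (P \land (\lnot P \lor \lnot \lnot R \lor R) \land \lnot P \land \lnot R) \lor R   [De Morgan]
= (P \land (\lnot P \lor R \lor R) \land \lnot P \land \lnot R) \lor R   [double negation]
= (P \lor R) \land (\lnot P \lor R \lor R \lor R) \land (\lnot P \lor R) \land (\lnot R \lor R)   [distribute \lor over \land]
= (P \lor R) \land (\lnot P \lor R)   [simplify]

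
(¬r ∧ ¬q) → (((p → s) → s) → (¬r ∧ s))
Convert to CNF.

r ∨ q ∨ ¬p ∨ s

(¬r ∧ ¬q) → (((p → s) → s) → (¬r ∧ s))
≡ ¬(¬r ∧ ¬q) ∨ (((p → s) → s) → (¬r ∧ s))   [eliminate →]
≡ ¬(¬r ∧ ¬q) ∨ ¬((p → s) → s) ∨ (¬r ∧ s)   [eliminate →]
≡ ¬(¬r ∧ ¬q) ∨ ¬(¬(p → s) ∨ s) ∨ (¬r ∧ s)   [eliminate →]
≡ ¬(¬r ∧ ¬q) ∨ ¬(¬(¬p ∨ s) ∨ s) ∨ (¬r ∧ s)   [eliminate →]
≡ ¬¬r ∨ ¬¬q ∨ ¬(¬(¬p ∨ s) ∨ s) ∨ (¬r ∧ s)   [De Morgan]
≡ r ∨ ¬¬q ∨ ¬(¬(¬p ∨ s) ∨ s) ∨ (¬r ∧ s)   [double negation]
≡ r ∨ q ∨ ¬(¬(¬p ∨ s) ∨ s) ∨ (¬r ∧ s)   [double negation]
≡ r ∨ q ∨ (¬¬(¬p ∨ s) ∧ ¬s) ∨ (¬r ∧ s)   [De Morgan]
≡ r ∨ q ∨ ((¬p ∨ s) ∧ ¬s) ∨ (¬r ∧ s)   [double negation]
≡ (r ∨ q ∨ ¬p ∨ s ∨ ¬r) ∧ (r ∨ q ∨ ¬p ∨ s ∨ s) ∧ (r ∨ q ∨ ¬s ∨ ¬r) ∧ (r ∨ q ∨ ¬s ∨ s)   [distribute ∨ over ∧]
≡ r ∨ q ∨ ¬p ∨ s   [simplify]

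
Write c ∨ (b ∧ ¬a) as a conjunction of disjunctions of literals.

c ∨ (b ∧ ¬a)
≡ (c ∨ b) ∧ (c ∨ ¬a)

(c ∨ b) ∧ (c ∨ ¬a)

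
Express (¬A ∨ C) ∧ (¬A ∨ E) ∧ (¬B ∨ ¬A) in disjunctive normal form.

¬A ∨ (C ∧ E ∧ ¬B)

(¬A ∨ C) ∧ (¬A ∨ E) ∧ (¬B ∨ ¬A)
≡ (¬A ∧ ¬A ∧ ¬B) ∨ (¬A ∧ ¬A ∧ ¬A) ∨ (¬A ∧ E ∧ ¬B) ∨ (¬A ∧ E ∧ ¬A) ∨ (C ∧ ¬A ∧ ¬B) ∨ (C ∧ ¬A ∧ ¬A) ∨ (C ∧ E ∧ ¬B) ∨ (C ∧ E ∧ ¬A)   [distribute ∧ over ∨]
≡ ¬A ∨ (C ∧ E ∧ ¬B)   [simplify]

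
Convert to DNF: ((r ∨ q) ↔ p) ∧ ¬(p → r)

((r ∨ q) ↔ p) ∧ ¬(p → r)
= ((r ∨ q) → p) ∧ (p → (r ∨ q)) ∧ ¬(p → r)   — eliminate ↔
= (¬(r ∨ q) ∨ p) ∧ (p → (r ∨ q)) ∧ ¬(p → r)   — eliminate →
= (¬(r ∨ q) ∨ p) ∧ (¬p ∨ r ∨ q) ∧ ¬(p → r)   — eliminate →
= (¬(r ∨ q) ∨ p) ∧ (¬p ∨ r ∨ q) ∧ ¬(¬p ∨ r)   — eliminate →
= ((¬r ∧ ¬q) ∨ p) ∧ (¬p ∨ r ∨ q) ∧ ¬(¬p ∨ r)   — De Morgan
= ((¬r ∧ ¬q) ∨ p) ∧ (¬p ∨ r ∨ q) ∧ ¬¬p ∧ ¬r   — De Morgan
= ((¬r ∧ ¬q) ∨ p) ∧ (¬p ∨ r ∨ q) ∧ p ∧ ¬r   — double negation
= (¬r ∧ ¬q ∧ ¬p ∧ p ∧ ¬r) ∨ (¬r ∧ ¬q ∧ r ∧ p ∧ ¬r) ∨ (¬r ∧ ¬q ∧ q ∧ p ∧ ¬r) ∨ (p ∧ ¬p ∧ p ∧ ¬r) ∨ (p ∧ r ∧ p ∧ ¬r) ∨ (p ∧ q ∧ p ∧ ¬r)   — distribute ∧ over ∨
= p ∧ q ∧ ¬r   — simplify

p ∧ q ∧ ¬r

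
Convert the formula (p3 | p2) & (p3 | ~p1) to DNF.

p3 | (p2 & ~p1)

(p3 | p2) & (p3 | ~p1)
= (p3 & p3) | (p3 & ~p1) | (p2 & p3) | (p2 & ~p1)   — distribute & over |
= p3 | (p2 & ~p1)   — simplify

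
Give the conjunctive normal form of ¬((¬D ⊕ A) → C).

(¬D ∨ A) ∧ (D ∨ ¬A) ∧ ¬C

¬((¬D ⊕ A) → C)
= ¬(¬(¬D ⊕ A) ∨ C)   [eliminate →]
= ¬(¬((¬D ∨ A) ∧ ¬(¬D ∧ A)) ∨ C)   [expand ⊕]
= ¬¬((¬D ∨ A) ∧ ¬(¬D ∧ A)) ∧ ¬C   [De Morgan]
= (¬D ∨ A) ∧ ¬(¬D ∧ A) ∧ ¬C   [double negation]
= (¬D ∨ A) ∧ (¬¬D ∨ ¬A) ∧ ¬C   [De Morgan]
= (¬D ∨ A) ∧ (D ∨ ¬A) ∧ ¬C   [double negation]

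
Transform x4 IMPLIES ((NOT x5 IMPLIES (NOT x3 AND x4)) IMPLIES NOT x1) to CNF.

(NOT x4 OR NOT x5 OR NOT x1) AND (NOT x4 OR x3 OR NOT x1)

x4 IMPLIES ((NOT x5 IMPLIES (NOT x3 AND x4)) IMPLIES NOT x1)
⇔ NOT x4 OR ((NOT x5 IMPLIES (NOT x3 AND x4)) IMPLIES NOT x1)   (eliminate IMPLIES)
⇔ NOT x4 OR NOT (NOT x5 IMPLIES (NOT x3 AND x4)) OR NOT x1   (eliminate IMPLIES)
⇔ NOT x4 OR NOT (NOT NOT x5 OR (NOT x3 AND x4)) OR NOT x1   (eliminate IMPLIES)
⇔ NOT x4 OR (NOT NOT NOT x5 AND NOT (NOT x3 AND x4)) OR NOT x1   (De Morgan)
⇔ NOT x4 OR (NOT x5 AND NOT (NOT x3 AND x4)) OR NOT x1   (double negation)
⇔ NOT x4 OR (NOT x5 AND (NOT NOT x3 OR NOT x4)) OR NOT x1   (De Morgan)
⇔ NOT x4 OR (NOT x5 AND (x3 OR NOT x4)) OR NOT x1   (double negation)
⇔ (NOT x4 OR NOT x5 OR NOT x1) AND (NOT x4 OR x3 OR NOT x4 OR NOT x1)   (distribute OR over AND)
⇔ (NOT x4 OR NOT x5 OR NOT x1) AND (NOT x4 OR x3 OR NOT x1)   (simplify)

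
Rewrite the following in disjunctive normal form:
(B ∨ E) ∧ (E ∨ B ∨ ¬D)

(B ∨ E) ∧ (E ∨ B ∨ ¬D)
⇔ (B ∧ E) ∨ (B ∧ B) ∨ (B ∧ ¬D) ∨ (E ∧ E) ∨ (E ∧ B) ∨ (E ∧ ¬D)   — distribute ∧ over ∨
⇔ B ∨ E   — simplify

B ∨ E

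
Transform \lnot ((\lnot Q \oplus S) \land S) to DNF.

\lnot ((\lnot Q \oplus S) \land S)
≡ \lnot (((\lnot Q \land \lnot S) \lor (\lnot \lnot Q \land S)) \land S)   — expand \oplus
≡ \lnot ((\lnot Q \land \lnot S) \lor (\lnot \lnot Q \land S)) \lor \lnot S   — De Morgan
≡ (\lnot (\lnot Q \land \lnot S) \land \lnot (\lnot \lnot Q \land S)) \lor \lnot S   — De Morgan
≡ ((\lnot \lnot Q \lor \lnot \lnot S) \land \lnot (\lnot \lnot Q \land S)) \lor \lnot S   — De Morgan
≡ ((Q \lor \lnot \lnot S) \land \lnot (\lnot \lnot Q \land S)) \lor \lnot S   — double negation
≡ ((Q \lor S) \land \lnot (\lnot \lnot Q \land S)) \lor \lnot S   — double negation
≡ ((Q \lor S) \land (\lnot \lnot \lnot Q \lor \lnot S)) \lor \lnot S   — De Morgan
≡ ((Q \lor S) \land (\lnot Q \lor \lnot S)) \lor \lnot S   — double negation
≡ (Q \land \lnot Q) \lor (Q \land \lnot S) \lor (S \land \lnot Q) \lor (S \land \lnot S) \lor \lnot S   — distribute \land over \lor
≡ (S \land \lnot Q) \lor \lnot S   — simplify

(S \land \lnot Q) \lor \lnot S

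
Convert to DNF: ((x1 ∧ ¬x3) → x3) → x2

(x1 ∧ ¬x3) ∨ x2

((x1 ∧ ¬x3) → x3) → x2
= ¬((x1 ∧ ¬x3) → x3) ∨ x2   [eliminate →]
= ¬(¬(x1 ∧ ¬x3) ∨ x3) ∨ x2   [eliminate →]
= (¬¬(x1 ∧ ¬x3) ∧ ¬x3) ∨ x2   [De Morgan]
= (x1 ∧ ¬x3 ∧ ¬x3) ∨ x2   [double negation]
= (x1 ∧ ¬x3) ∨ x2   [simplify]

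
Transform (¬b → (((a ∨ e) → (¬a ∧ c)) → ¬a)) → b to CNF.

(¬b → (((a ∨ e) → (¬a ∧ c)) → ¬a)) → b
⇔ ¬(¬b → (((a ∨ e) → (¬a ∧ c)) → ¬a)) ∨ b   — eliminate →
⇔ ¬(¬¬b ∨ (((a ∨ e) → (¬a ∧ c)) → ¬a)) ∨ b   — eliminate →
⇔ ¬(¬¬b ∨ ¬((a ∨ e) → (¬a ∧ c)) ∨ ¬a) ∨ b   — eliminate →
⇔ ¬(¬¬b ∨ ¬(¬(a ∨ e) ∨ (¬a ∧ c)) ∨ ¬a) ∨ b   — eliminate →
⇔ (¬¬¬b ∧ ¬¬(¬(a ∨ e) ∨ (¬a ∧ c)) ∧ ¬¬a) ∨ b   — De Morgan
⇔ (¬b ∧ ¬¬(¬(a ∨ e) ∨ (¬a ∧ c)) ∧ ¬¬a) ∨ b   — double negation
⇔ (¬b ∧ (¬(a ∨ e) ∨ (¬a ∧ c)) ∧ ¬¬a) ∨ b   — double negation
⇔ (¬b ∧ ((¬a ∧ ¬e) ∨ (¬a ∧ c)) ∧ ¬¬a) ∨ b   — De Morgan
⇔ (¬b ∧ ((¬a ∧ ¬e) ∨ (¬a ∧ c)) ∧ a) ∨ b   — double negation
⇔ (¬b ∨ b) ∧ (¬a ∨ ¬a ∨ b) ∧ (¬a ∨ c ∨ b) ∧ (¬e ∨ ¬a ∨ b) ∧ (¬e ∨ c ∨ b) ∧ (a ∨ b)   — distribute ∨ over ∧
⇔ (¬a ∨ b) ∧ (¬e ∨ c ∨ b) ∧ (a ∨ b)   — simplify

(¬a ∨ b) ∧ (¬e ∨ c ∨ b) ∧ (a ∨ b)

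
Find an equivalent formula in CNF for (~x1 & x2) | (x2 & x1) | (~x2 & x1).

(~x1 & x2) | (x2 & x1) | (~x2 & x1)
⇔ (~x1 | x2 | ~x2) & (~x1 | x2 | x1) & (~x1 | x1 | ~x2) & (~x1 | x1 | x1) & (x2 | x2 | ~x2) & (x2 | x2 | x1) & (x2 | x1 | ~x2) & (x2 | x1 | x1)   [distribute | over &]
⇔ x2 | x1   [simplify]

x2 | x1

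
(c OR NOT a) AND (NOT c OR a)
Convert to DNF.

(c OR NOT a) AND (NOT c OR a)
⇔ (c AND NOT c) OR (c AND a) OR (NOT a AND NOT c) OR (NOT a AND a)   (distribute AND over OR)
⇔ (c AND a) OR (NOT a AND NOT c)   (simplify)

(c AND a) OR (NOT a AND NOT c)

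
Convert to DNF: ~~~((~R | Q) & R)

~~~((~R | Q) & R)
= ~((~R | Q) & R)   [double negation]
= ~(~R | Q) | ~R   [De Morgan]
= (~~R & ~Q) | ~R   [De Morgan]
= (R & ~Q) | ~R   [double negation]

(R & ~Q) | ~R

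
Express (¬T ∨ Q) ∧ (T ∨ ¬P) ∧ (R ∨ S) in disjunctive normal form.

(¬T ∧ ¬P ∧ R) ∨ (¬T ∧ ¬P ∧ S) ∨ (Q ∧ T ∧ R) ∨ (Q ∧ T ∧ S) ∨ (Q ∧ ¬P ∧ R) ∨ (Q ∧ ¬P ∧ S)

(¬T ∨ Q) ∧ (T ∨ ¬P) ∧ (R ∨ S)
= (¬T ∧ T ∧ R) ∨ (¬T ∧ T ∧ S) ∨ (¬T ∧ ¬P ∧ R) ∨ (¬T ∧ ¬P ∧ S) ∨ (Q ∧ T ∧ R) ∨ (Q ∧ T ∧ S) ∨ (Q ∧ ¬P ∧ R) ∨ (Q ∧ ¬P ∧ S)   [distribute ∧ over ∨]
= (¬T ∧ ¬P ∧ R) ∨ (¬T ∧ ¬P ∧ S) ∨ (Q ∧ T ∧ R) ∨ (Q ∧ T ∧ S) ∨ (Q ∧ ¬P ∧ R) ∨ (Q ∧ ¬P ∧ S)   [simplify]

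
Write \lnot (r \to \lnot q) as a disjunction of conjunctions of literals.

\lnot (r \to \lnot q)
= \lnot (\lnot r \lor \lnot q)
= \lnot \lnot r \land \lnot \lnot q
= r \land \lnot \lnot q
= r \land q

r \land q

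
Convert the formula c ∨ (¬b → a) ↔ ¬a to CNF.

¬a ∧ (a ∨ c ∨ b)

c ∨ (¬b → a) ↔ ¬a
≡ (c ∨ (¬b → a) → ¬a) ∧ (¬a → c ∨ (¬b → a))   [eliminate ↔]
≡ (¬(c ∨ (¬b → a)) ∨ ¬a) ∧ (¬a → c ∨ (¬b → a))   [eliminate →]
≡ (¬(c ∨ ¬¬b ∨ a) ∨ ¬a) ∧ (¬a → c ∨ (¬b → a))   [eliminate →]
≡ (¬(c ∨ ¬¬b ∨ a) ∨ ¬a) ∧ (¬¬a ∨ c ∨ (¬b → a))   [eliminate →]
≡ (¬(c ∨ ¬¬b ∨ a) ∨ ¬a) ∧ (¬¬a ∨ c ∨ ¬¬b ∨ a)   [eliminate →]
≡ (¬c ∧ ¬¬¬b ∧ ¬a ∨ ¬a) ∧ (¬¬a ∨ c ∨ ¬¬b ∨ a)   [De Morgan]
≡ (¬c ∧ ¬b ∧ ¬a ∨ ¬a) ∧ (¬¬a ∨ c ∨ ¬¬b ∨ a)   [double negation]
≡ (¬c ∧ ¬b ∧ ¬a ∨ ¬a) ∧ (a ∨ c ∨ ¬¬b ∨ a)   [double negation]
≡ (¬c ∧ ¬b ∧ ¬a ∨ ¬a) ∧ (a ∨ c ∨ b ∨ a)   [double negation]
≡ (¬c ∨ ¬a) ∧ (¬b ∨ ¬a) ∧ (¬a ∨ ¬a) ∧ (a ∨ c ∨ b ∨ a)   [distribute ∨ over ∧]
≡ ¬a ∧ (a ∨ c ∨ b)   [simplify]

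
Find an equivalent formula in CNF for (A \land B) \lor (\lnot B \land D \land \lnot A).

(A \lor \lnot B) \land (A \lor D) \land (B \lor D) \land (B \lor \lnot A)

(A \land B) \lor (\lnot B \land D \land \lnot A)
≡ (A \lor \lnot B) \land (A \lor D) \land (A \lor \lnot A) \land (B \lor \lnot B) \land (B \lor D) \land (B \lor \lnot A)   (distribute \lor over \land)
≡ (A \lor \lnot B) \land (A \lor D) \land (B \lor D) \land (B \lor \lnot A)   (simplify)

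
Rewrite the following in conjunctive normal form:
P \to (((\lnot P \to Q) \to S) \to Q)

\lnot P \lor \lnot S \lor Q

P \to (((\lnot P \to Q) \to S) \to Q)
≡ \lnot P \lor (((\lnot P \to Q) \to S) \to Q)   [eliminate \to]
≡ \lnot P \lor \lnot ((\lnot P \to Q) \to S) \lor Q   [eliminate \to]
≡ \lnot P \lor \lnot (\lnot (\lnot P \to Q) \lor S) \lor Q   [eliminate \to]
≡ \lnot P \lor \lnot (\lnot (\lnot \lnot P \lor Q) \lor S) \lor Q   [eliminate \to]
≡ \lnot P \lor (\lnot \lnot (\lnot \lnot P \lor Q) \land \lnot S) \lor Q   [De Morgan]
≡ \lnot P \lor ((\lnot \lnot P \lor Q) \land \lnot S) \lor Q   [double negation]
≡ \lnot P \lor ((P \lor Q) \land \lnot S) \lor Q   [double negation]
≡ (\lnot P \lor P \lor Q \lor Q) \land (\lnot P \lor \lnot S \lor Q)   [distribute \lor over \land]
≡ \lnot P \lor \lnot S \lor Q   [simplify]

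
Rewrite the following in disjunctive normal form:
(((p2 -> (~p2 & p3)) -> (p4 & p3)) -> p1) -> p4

(p2 & ~p1) | p4

(((p2 -> (~p2 & p3)) -> (p4 & p3)) -> p1) -> p4
⇔ ~(((p2 -> (~p2 & p3)) -> (p4 & p3)) -> p1) | p4   [eliminate ->]
⇔ ~(~((p2 -> (~p2 & p3)) -> (p4 & p3)) | p1) | p4   [eliminate ->]
⇔ ~(~(~(p2 -> (~p2 & p3)) | (p4 & p3)) | p1) | p4   [eliminate ->]
⇔ ~(~(~(~p2 | (~p2 & p3)) | (p4 & p3)) | p1) | p4   [eliminate ->]
⇔ (~~(~(~p2 | (~p2 & p3)) | (p4 & p3)) & ~p1) | p4   [De Morgan]
⇔ ((~(~p2 | (~p2 & p3)) | (p4 & p3)) & ~p1) | p4   [double negation]
⇔ (((~~p2 & ~(~p2 & p3)) | (p4 & p3)) & ~p1) | p4   [De Morgan]
⇔ (((p2 & ~(~p2 & p3)) | (p4 & p3)) & ~p1) | p4   [double negation]
⇔ (((p2 & (~~p2 | ~p3)) | (p4 & p3)) & ~p1) | p4   [De Morgan]
⇔ (((p2 & (p2 | ~p3)) | (p4 & p3)) & ~p1) | p4   [double negation]
⇔ (p2 & p2 & ~p1) | (p2 & ~p3 & ~p1) | (p4 & p3 & ~p1) | p4   [distribute & over |]
⇔ (p2 & ~p1) | p4   [simplify]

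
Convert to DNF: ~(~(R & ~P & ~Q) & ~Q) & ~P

(R & ~P & ~Q) | (Q & ~P)

~(~(R & ~P & ~Q) & ~Q) & ~P
= (~~(R & ~P & ~Q) | ~~Q) & ~P   [De Morgan]
= ((R & ~P & ~Q) | ~~Q) & ~P   [double negation]
= ((R & ~P & ~Q) | Q) & ~P   [double negation]
= (R & ~P & ~Q & ~P) | (Q & ~P)   [distribute & over |]
= (R & ~P & ~Q) | (Q & ~P)   [simplify]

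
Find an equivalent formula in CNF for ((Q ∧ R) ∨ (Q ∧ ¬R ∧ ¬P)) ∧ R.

Q ∧ R

((Q ∧ R) ∨ (Q ∧ ¬R ∧ ¬P)) ∧ R
≡ (Q ∨ Q) ∧ (Q ∨ ¬R) ∧ (Q ∨ ¬P) ∧ (R ∨ Q) ∧ (R ∨ ¬R) ∧ (R ∨ ¬P) ∧ R   [distribute ∨ over ∧]
≡ Q ∧ R   [simplify]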